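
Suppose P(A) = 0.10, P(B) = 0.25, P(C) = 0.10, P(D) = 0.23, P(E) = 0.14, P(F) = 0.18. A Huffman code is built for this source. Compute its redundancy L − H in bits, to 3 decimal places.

Entropy H = −Σ p log₂ p ≈ 2.4945 bits.
Huffman merges: 1/10+1/10→1/5; 7/50+9/50→8/25; 1/5+23/100→43/100; 1/4+8/25→57/100; 43/100+57/100→1. L = 63/25 ≈ 2.5200.
L − H = 2.5200 − 2.4945 = 0.026 bits.

0.026 bits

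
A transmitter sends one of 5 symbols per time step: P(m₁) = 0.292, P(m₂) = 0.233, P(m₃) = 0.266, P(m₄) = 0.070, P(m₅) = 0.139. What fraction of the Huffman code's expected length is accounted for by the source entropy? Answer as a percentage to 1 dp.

Entropy H = −Σ p log₂ p ≈ 2.1807 bits.
Huffman merges: 7/100+139/1000→209/1000; 209/1000+233/1000→221/500; 133/500+73/250→279/500; 221/500+279/500→1. L = 2209/1000 ≈ 2.2090.
Efficiency = H/L = 2.1807/2.2090 = 98.7%.

98.7%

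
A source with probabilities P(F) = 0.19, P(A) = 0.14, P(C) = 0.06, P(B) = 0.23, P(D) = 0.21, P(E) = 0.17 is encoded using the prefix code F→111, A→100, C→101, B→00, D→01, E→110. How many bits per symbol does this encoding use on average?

L̄ = Σ pᵢ·ℓᵢ = 0.19·3 + 0.14·3 + 0.06·3 + 0.23·2 + 0.21·2 + 0.17·3 = 2.56 bits/symbol.

2.56 bits/symbol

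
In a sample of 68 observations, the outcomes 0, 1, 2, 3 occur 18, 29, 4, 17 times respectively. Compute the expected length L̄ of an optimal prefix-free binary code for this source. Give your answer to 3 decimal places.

Probabilities are the counts divided by 68.
Repeatedly combine the two least-probable nodes; the expected code length is the sum of the merged weights.
merge 1/17 + 1/4 → 21/68
merge 9/34 + 21/68 → 39/68
merge 29/68 + 39/68 → 1
L = 21/68 + 39/68 + 1 = 32/17 ≈ 1.882 bits/symbol.

1.882 bits/symbol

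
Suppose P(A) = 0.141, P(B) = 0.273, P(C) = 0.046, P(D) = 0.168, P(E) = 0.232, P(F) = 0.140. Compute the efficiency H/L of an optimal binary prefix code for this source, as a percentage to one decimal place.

97.5%

Entropy H = −Σ p log₂ p ≈ 2.4326 bits.
Huffman merges: 23/500+7/50→93/500; 141/1000+21/125→309/1000; 93/500+29/125→209/500; 273/1000+309/1000→291/500; 209/500+291/500→1. L = 499/200 ≈ 2.4950.
Efficiency = H/L = 2.4326/2.4950 = 97.5%.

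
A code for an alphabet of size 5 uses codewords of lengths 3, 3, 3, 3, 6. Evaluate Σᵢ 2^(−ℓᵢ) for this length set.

With common denominator 2^6 = 64: Σ 2^(−ℓᵢ) = 8/64 + 8/64 + 8/64 + 8/64 + 1/64 = 33/64 = 0.515625.

0.515625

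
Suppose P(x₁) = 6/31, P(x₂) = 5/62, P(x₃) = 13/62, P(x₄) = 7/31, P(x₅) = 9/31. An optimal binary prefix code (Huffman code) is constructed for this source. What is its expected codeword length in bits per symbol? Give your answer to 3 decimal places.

2.274 bits/symbol

Repeatedly combine the two least-probable nodes; the expected code length is the sum of the merged weights.
merge 5/62 + 6/31 → 17/62
merge 13/62 + 7/31 → 27/62
merge 17/62 + 9/31 → 35/62
merge 27/62 + 35/62 → 1
L = 17/62 + 27/62 + 35/62 + 1 = 141/62 ≈ 2.274 bits/symbol.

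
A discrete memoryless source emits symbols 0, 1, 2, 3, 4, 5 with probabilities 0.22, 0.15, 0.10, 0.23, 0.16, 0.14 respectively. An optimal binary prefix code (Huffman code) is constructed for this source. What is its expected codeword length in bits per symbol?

2.55 bits/symbol

Repeatedly combine the two least-probable nodes; the expected code length is the sum of the merged weights.
merge 1/10 + 7/50 → 6/25
merge 3/20 + 4/25 → 31/100
merge 11/50 + 23/100 → 9/20
merge 6/25 + 31/100 → 11/20
merge 9/20 + 11/20 → 1
L = 6/25 + 31/100 + 9/20 + 11/20 + 1 = 51/20 = 2.55 bits/symbol.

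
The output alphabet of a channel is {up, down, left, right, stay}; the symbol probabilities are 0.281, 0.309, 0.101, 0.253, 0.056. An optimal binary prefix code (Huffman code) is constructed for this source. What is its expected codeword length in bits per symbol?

2.157 bits/symbol

Repeatedly combine the two least-probable nodes; the expected code length is the sum of the merged weights.
merge 7/125 + 101/1000 → 157/1000
merge 157/1000 + 253/1000 → 41/100
merge 281/1000 + 309/1000 → 59/100
merge 41/100 + 59/100 → 1
L = 157/1000 + 41/100 + 59/100 + 1 = 2157/1000 = 2.157 bits/symbol.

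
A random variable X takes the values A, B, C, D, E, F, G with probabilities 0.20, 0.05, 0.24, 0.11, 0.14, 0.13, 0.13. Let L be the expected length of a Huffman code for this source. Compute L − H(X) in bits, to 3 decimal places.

Entropy H = −Σ p log₂ p ≈ 2.6873 bits.
Huffman merges: 1/20+11/100→4/25; 13/100+13/100→13/50; 7/50+4/25→3/10; 1/5+6/25→11/25; 13/50+3/10→14/25; 11/25+14/25→1. L = 68/25 ≈ 2.7200.
L − H = 2.7200 − 2.6873 = 0.033 bits.

0.033 bits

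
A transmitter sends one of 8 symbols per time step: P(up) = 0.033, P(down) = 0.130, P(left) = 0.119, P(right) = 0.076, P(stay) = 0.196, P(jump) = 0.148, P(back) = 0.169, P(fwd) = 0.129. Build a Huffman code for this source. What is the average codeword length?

2.913 bits/symbol

Repeatedly combine the two least-probable nodes; the expected code length is the sum of the merged weights.
merge 33/1000 + 19/250 → 109/1000
merge 109/1000 + 119/1000 → 57/250
merge 129/1000 + 13/100 → 259/1000
merge 37/250 + 169/1000 → 317/1000
merge 49/250 + 57/250 → 53/125
merge 259/1000 + 317/1000 → 72/125
merge 53/125 + 72/125 → 1
L = 109/1000 + 57/250 + 259/1000 + 317/1000 + 53/125 + 72/125 + 1 = 2913/1000 = 2.913 bits/symbol.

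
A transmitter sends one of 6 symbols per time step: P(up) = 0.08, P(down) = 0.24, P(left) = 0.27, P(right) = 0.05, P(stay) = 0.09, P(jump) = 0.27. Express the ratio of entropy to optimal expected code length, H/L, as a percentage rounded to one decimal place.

Entropy H = −Σ p log₂ p ≈ 2.3344 bits.
Huffman merges: 1/20+2/25→13/100; 9/100+13/100→11/50; 11/50+6/25→23/50; 27/100+27/100→27/50; 23/50+27/50→1. L = 47/20 ≈ 2.3500.
Efficiency = H/L = 2.3344/2.3500 = 99.3%.

99.3%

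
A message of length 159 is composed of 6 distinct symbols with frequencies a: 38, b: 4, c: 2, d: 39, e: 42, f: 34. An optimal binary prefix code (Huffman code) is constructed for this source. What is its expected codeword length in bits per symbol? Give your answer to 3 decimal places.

2.289 bits/symbol

Probabilities are the counts divided by 159.
Repeatedly combine the two least-probable nodes; the expected code length is the sum of the merged weights.
merge 2/159 + 4/159 → 2/53
merge 2/53 + 34/159 → 40/159
merge 38/159 + 13/53 → 77/159
merge 40/159 + 14/53 → 82/159
merge 77/159 + 82/159 → 1
L = 2/53 + 40/159 + 77/159 + 82/159 + 1 = 364/159 ≈ 2.289 bits/symbol.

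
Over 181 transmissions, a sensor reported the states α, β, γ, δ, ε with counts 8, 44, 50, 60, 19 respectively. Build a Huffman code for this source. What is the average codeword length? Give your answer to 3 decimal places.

Probabilities are the counts divided by 181.
Repeatedly combine the two least-probable nodes; the expected code length is the sum of the merged weights.
merge 8/181 + 19/181 → 27/181
merge 27/181 + 44/181 → 71/181
merge 50/181 + 60/181 → 110/181
merge 71/181 + 110/181 → 1
L = 27/181 + 71/181 + 110/181 + 1 = 389/181 ≈ 2.149 bits/symbol.

2.149 bits/symbol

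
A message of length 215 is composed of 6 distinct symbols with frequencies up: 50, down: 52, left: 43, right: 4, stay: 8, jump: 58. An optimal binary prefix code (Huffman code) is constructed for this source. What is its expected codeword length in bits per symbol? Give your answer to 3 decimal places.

2.312 bits/symbol

Probabilities are the counts divided by 215.
Repeatedly combine the two least-probable nodes; the expected code length is the sum of the merged weights.
merge 4/215 + 8/215 → 12/215
merge 12/215 + 1/5 → 11/43
merge 10/43 + 52/215 → 102/215
merge 11/43 + 58/215 → 113/215
merge 102/215 + 113/215 → 1
L = 12/215 + 11/43 + 102/215 + 113/215 + 1 = 497/215 ≈ 2.312 bits/symbol.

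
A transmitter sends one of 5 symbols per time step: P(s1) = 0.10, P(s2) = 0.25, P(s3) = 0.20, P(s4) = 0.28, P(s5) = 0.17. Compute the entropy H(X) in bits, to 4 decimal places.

2.2454 bits

H = −Σ pᵢ log₂ pᵢ.
−0.10·log₂(0.10) = 0.3322
−0.25·log₂(0.25) = 0.5000
−0.20·log₂(0.20) = 0.4644
−0.28·log₂(0.28) = 0.5142
−0.17·log₂(0.17) = 0.4346
Sum ≈ 2.2454 → 2.2454 bits.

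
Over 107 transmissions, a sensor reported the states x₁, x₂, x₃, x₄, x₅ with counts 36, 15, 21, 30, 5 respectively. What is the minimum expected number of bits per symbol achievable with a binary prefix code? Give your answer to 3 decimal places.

2.187 bits/symbol

Probabilities are the counts divided by 107.
Repeatedly combine the two least-probable nodes; the expected code length is the sum of the merged weights.
merge 5/107 + 15/107 → 20/107
merge 20/107 + 21/107 → 41/107
merge 30/107 + 36/107 → 66/107
merge 41/107 + 66/107 → 1
L = 20/107 + 41/107 + 66/107 + 1 = 234/107 ≈ 2.187 bits/symbol.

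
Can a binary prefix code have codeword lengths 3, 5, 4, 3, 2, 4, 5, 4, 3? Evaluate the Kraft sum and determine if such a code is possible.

0.875; yes

With common denominator 2^5 = 32: Σ 2^(−ℓᵢ) = 4/32 + 1/32 + 2/32 + 4/32 + 8/32 + 2/32 + 1/32 + 2/32 + 4/32 = 28/32 = 0.875.
Kraft's inequality requires Σ ≤ 1; here Σ = 0.875 ≤ 1, so such a prefix code exists.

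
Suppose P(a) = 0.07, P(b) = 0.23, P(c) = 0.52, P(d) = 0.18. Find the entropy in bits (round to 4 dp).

1.6921 bits

H = −Σ pᵢ log₂ pᵢ.
−0.07·log₂(0.07) = 0.2686
−0.23·log₂(0.23) = 0.4877
−0.52·log₂(0.52) = 0.4906
−0.18·log₂(0.18) = 0.4453
Sum ≈ 1.6921 → 1.6921 bits.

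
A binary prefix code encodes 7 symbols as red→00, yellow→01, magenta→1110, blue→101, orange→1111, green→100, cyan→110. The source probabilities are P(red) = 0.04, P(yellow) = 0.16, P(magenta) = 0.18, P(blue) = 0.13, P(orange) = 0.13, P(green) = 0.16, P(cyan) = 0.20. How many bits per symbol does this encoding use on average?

L̄ = Σ pᵢ·ℓᵢ = 0.04·2 + 0.16·2 + 0.18·4 + 0.13·3 + 0.13·4 + 0.16·3 + 0.20·3 = 3.11 bits/symbol.

3.11 bits/symbol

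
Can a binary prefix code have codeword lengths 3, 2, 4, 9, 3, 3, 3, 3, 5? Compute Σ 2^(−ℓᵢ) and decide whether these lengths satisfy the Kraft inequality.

With common denominator 2^9 = 512: Σ 2^(−ℓᵢ) = 64/512 + 128/512 + 32/512 + 1/512 + 64/512 + 64/512 + 64/512 + 64/512 + 16/512 = 497/512 = 0.970703125.
Kraft's inequality requires Σ ≤ 1; here Σ = 0.970703125 ≤ 1, so such a prefix code exists.

0.970703125; yes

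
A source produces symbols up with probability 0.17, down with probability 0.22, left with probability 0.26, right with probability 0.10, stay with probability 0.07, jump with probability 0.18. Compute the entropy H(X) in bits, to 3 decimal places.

2.467 bits

H = −Σ pᵢ log₂ pᵢ.
−0.17·log₂(0.17) = 0.4346
−0.22·log₂(0.22) = 0.4806
−0.26·log₂(0.26) = 0.5053
−0.10·log₂(0.10) = 0.3322
−0.07·log₂(0.07) = 0.2686
−0.18·log₂(0.18) = 0.4453
Sum ≈ 2.4665 → 2.467 bits.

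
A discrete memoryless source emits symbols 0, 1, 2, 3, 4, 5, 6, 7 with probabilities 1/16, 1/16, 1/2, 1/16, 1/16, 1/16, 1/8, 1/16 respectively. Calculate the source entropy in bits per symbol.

Each probability is a power of 1/2, so log₂(1/p) is an integer.
H = Σ p·log₂(1/p) = 1/16·4 + 1/16·4 + 1/2·1 + 1/16·4 + 1/16·4 + 1/16·4 + 1/8·3 + 1/16·4 = 2.375 bits.

2.375 bits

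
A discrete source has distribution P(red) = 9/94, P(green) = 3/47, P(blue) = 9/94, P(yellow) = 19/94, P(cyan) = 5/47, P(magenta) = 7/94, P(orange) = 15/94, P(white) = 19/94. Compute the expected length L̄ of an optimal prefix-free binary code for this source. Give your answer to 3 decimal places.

2.926 bits/symbol

Repeatedly combine the two least-probable nodes; the expected code length is the sum of the merged weights.
merge 3/47 + 7/94 → 13/94
merge 9/94 + 9/94 → 9/47
merge 5/47 + 13/94 → 23/94
merge 15/94 + 9/47 → 33/94
merge 19/94 + 19/94 → 19/47
merge 23/94 + 33/94 → 28/47
merge 19/47 + 28/47 → 1
L = 13/94 + 9/47 + 23/94 + 33/94 + 19/47 + 28/47 + 1 = 275/94 ≈ 2.926 bits/symbol.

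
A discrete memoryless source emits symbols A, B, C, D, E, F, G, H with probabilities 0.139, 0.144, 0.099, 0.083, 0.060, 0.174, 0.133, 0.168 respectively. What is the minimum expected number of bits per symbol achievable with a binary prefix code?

Repeatedly combine the two least-probable nodes; the expected code length is the sum of the merged weights.
merge 3/50 + 83/1000 → 143/1000
merge 99/1000 + 133/1000 → 29/125
merge 139/1000 + 143/1000 → 141/500
merge 18/125 + 21/125 → 39/125
merge 87/500 + 29/125 → 203/500
merge 141/500 + 39/125 → 297/500
merge 203/500 + 297/500 → 1
L = 143/1000 + 29/125 + 141/500 + 39/125 + 203/500 + 297/500 + 1 = 2969/1000 = 2.969 bits/symbol.

2.969 bits/symbol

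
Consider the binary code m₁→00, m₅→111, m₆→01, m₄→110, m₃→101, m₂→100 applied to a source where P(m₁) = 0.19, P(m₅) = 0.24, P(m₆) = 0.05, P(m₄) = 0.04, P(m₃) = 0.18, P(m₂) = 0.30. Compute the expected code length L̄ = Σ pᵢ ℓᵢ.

L̄ = Σ pᵢ·ℓᵢ = 0.19·2 + 0.24·3 + 0.05·2 + 0.04·3 + 0.18·3 + 0.30·3 = 2.76 bits/symbol.

2.76 bits/symbol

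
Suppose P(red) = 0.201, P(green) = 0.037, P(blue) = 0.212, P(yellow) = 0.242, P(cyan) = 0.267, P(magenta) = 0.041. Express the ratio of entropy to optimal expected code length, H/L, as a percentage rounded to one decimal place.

Entropy H = −Σ p log₂ p ≈ 2.3086 bits.
Huffman merges: 37/1000+41/1000→39/500; 39/500+201/1000→279/1000; 53/250+121/500→227/500; 267/1000+279/1000→273/500; 227/500+273/500→1. L = 2357/1000 ≈ 2.3570.
Efficiency = H/L = 2.3086/2.3570 = 97.9%.

97.9%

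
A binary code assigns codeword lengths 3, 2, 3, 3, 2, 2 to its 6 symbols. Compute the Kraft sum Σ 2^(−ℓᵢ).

1.125

With common denominator 2^3 = 8: Σ 2^(−ℓᵢ) = 1/8 + 2/8 + 1/8 + 1/8 + 2/8 + 2/8 = 9/8 = 1.125.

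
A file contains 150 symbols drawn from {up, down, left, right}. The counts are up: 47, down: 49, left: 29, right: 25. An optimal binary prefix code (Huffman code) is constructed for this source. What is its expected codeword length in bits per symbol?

2 bits/symbol

Probabilities are the counts divided by 150.
Repeatedly combine the two least-probable nodes; the expected code length is the sum of the merged weights.
merge 1/6 + 29/150 → 9/25
merge 47/150 + 49/150 → 16/25
merge 9/25 + 16/25 → 1
L = 9/25 + 16/25 + 1 = 2 bits/symbol.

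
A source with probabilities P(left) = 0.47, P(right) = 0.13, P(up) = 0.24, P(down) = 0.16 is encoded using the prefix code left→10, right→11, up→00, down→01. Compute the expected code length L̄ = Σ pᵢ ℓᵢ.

L̄ = Σ pᵢ·ℓᵢ = 0.47·2 + 0.13·2 + 0.24·2 + 0.16·2 = 2 bits/symbol.

2 bits/symbol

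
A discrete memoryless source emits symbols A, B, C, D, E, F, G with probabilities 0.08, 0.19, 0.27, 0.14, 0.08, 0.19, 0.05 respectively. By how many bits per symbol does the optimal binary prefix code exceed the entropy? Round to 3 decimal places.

0.053 bits

Entropy H = −Σ p log₂ p ≈ 2.6167 bits.
Huffman merges: 1/20+2/25→13/100; 2/25+13/100→21/100; 7/50+19/100→33/100; 19/100+21/100→2/5; 27/100+33/100→3/5; 2/5+3/5→1. L = 267/100 ≈ 2.6700.
L − H = 2.6700 − 2.6167 = 0.053 bits.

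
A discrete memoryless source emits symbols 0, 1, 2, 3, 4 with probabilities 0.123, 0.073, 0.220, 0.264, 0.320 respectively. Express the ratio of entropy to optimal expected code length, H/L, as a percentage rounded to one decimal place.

Entropy H = −Σ p log₂ p ≈ 2.1614 bits.
Huffman merges: 73/1000+123/1000→49/250; 49/250+11/50→52/125; 33/125+8/25→73/125; 52/125+73/125→1. L = 549/250 ≈ 2.1960.
Efficiency = H/L = 2.1614/2.1960 = 98.4%.

98.4%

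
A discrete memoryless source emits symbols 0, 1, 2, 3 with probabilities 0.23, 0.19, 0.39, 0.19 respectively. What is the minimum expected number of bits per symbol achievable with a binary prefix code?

Repeatedly combine the two least-probable nodes; the expected code length is the sum of the merged weights.
merge 19/100 + 19/100 → 19/50
merge 23/100 + 19/50 → 61/100
merge 39/100 + 61/100 → 1
L = 19/50 + 61/100 + 1 = 199/100 = 1.99 bits/symbol.

1.99 bits/symbol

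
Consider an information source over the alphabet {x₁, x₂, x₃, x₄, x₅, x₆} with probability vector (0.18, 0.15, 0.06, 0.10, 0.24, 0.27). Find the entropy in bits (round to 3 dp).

H = −Σ pᵢ log₂ pᵢ.
−0.18·log₂(0.18) = 0.4453
−0.15·log₂(0.15) = 0.4105
−0.06·log₂(0.06) = 0.2435
−0.10·log₂(0.10) = 0.3322
−0.24·log₂(0.24) = 0.4941
−0.27·log₂(0.27) = 0.5100
Sum ≈ 2.4357 → 2.436 bits.

2.436 bits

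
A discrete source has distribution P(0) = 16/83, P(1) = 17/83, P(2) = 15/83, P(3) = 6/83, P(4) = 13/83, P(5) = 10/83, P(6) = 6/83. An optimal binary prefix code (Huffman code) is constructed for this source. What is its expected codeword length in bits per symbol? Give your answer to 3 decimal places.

2.747 bits/symbol

Repeatedly combine the two least-probable nodes; the expected code length is the sum of the merged weights.
merge 6/83 + 6/83 → 12/83
merge 10/83 + 12/83 → 22/83
merge 13/83 + 15/83 → 28/83
merge 16/83 + 17/83 → 33/83
merge 22/83 + 28/83 → 50/83
merge 33/83 + 50/83 → 1
L = 12/83 + 22/83 + 28/83 + 33/83 + 50/83 + 1 = 228/83 ≈ 2.747 bits/symbol.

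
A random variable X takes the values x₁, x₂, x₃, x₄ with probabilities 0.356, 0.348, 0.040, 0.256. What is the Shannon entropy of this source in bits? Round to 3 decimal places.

1.749 bits

H = −Σ pᵢ log₂ pᵢ.
−0.356·log₂(0.356) = 0.5305
−0.348·log₂(0.348) = 0.5299
−0.040·log₂(0.040) = 0.1858
−0.256·log₂(0.256) = 0.5032
Sum ≈ 1.7494 → 1.749 bits.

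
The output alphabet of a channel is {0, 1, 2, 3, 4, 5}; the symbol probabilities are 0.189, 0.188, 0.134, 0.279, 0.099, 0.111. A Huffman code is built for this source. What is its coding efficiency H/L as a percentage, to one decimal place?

98.4%

Entropy H = −Σ p log₂ p ≈ 2.4923 bits.
Huffman merges: 99/1000+111/1000→21/100; 67/500+47/250→161/500; 189/1000+21/100→399/1000; 279/1000+161/500→601/1000; 399/1000+601/1000→1. L = 633/250 ≈ 2.5320.
Efficiency = H/L = 2.4923/2.5320 = 98.4%.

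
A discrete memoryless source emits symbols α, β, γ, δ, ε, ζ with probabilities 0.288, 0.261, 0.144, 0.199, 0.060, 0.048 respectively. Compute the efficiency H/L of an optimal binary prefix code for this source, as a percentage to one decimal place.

99.3%

Entropy H = −Σ p log₂ p ≈ 2.3429 bits.
Huffman merges: 6/125+3/50→27/250; 27/250+18/125→63/250; 199/1000+63/250→451/1000; 261/1000+36/125→549/1000; 451/1000+549/1000→1. L = 59/25 ≈ 2.3600.
Efficiency = H/L = 2.3429/2.3600 = 99.3%.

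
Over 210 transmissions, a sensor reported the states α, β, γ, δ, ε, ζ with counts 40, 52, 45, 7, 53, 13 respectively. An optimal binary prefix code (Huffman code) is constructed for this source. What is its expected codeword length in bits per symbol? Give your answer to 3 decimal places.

2.381 bits/symbol

Probabilities are the counts divided by 210.
Repeatedly combine the two least-probable nodes; the expected code length is the sum of the merged weights.
merge 1/30 + 13/210 → 2/21
merge 2/21 + 4/21 → 2/7
merge 3/14 + 26/105 → 97/210
merge 53/210 + 2/7 → 113/210
merge 97/210 + 113/210 → 1
L = 2/21 + 2/7 + 97/210 + 113/210 + 1 = 50/21 ≈ 2.381 bits/symbol.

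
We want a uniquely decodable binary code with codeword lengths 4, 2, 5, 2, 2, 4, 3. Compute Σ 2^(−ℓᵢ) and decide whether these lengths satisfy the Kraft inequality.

With common denominator 2^5 = 32: Σ 2^(−ℓᵢ) = 2/32 + 8/32 + 1/32 + 8/32 + 8/32 + 2/32 + 4/32 = 33/32 = 1.03125.
Kraft's inequality requires Σ ≤ 1; here Σ = 1.03125 > 1, so no such prefix code exists.

1.03125; no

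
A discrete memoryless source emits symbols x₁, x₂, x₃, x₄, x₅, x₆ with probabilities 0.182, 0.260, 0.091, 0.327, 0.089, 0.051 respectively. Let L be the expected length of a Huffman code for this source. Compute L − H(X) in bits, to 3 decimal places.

Entropy H = −Σ p log₂ p ≈ 2.3242 bits.
Huffman merges: 51/1000+89/1000→7/50; 91/1000+7/50→231/1000; 91/500+231/1000→413/1000; 13/50+327/1000→587/1000; 413/1000+587/1000→1. L = 2371/1000 ≈ 2.3710.
L − H = 2.3710 − 2.3242 = 0.047 bits.

0.047 bits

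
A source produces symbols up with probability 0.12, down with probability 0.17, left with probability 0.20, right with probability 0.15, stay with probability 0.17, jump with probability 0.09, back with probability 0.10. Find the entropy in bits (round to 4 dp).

H = −Σ pᵢ log₂ pᵢ.
−0.12·log₂(0.12) = 0.3671
−0.17·log₂(0.17) = 0.4346
−0.20·log₂(0.20) = 0.4644
−0.15·log₂(0.15) = 0.4105
−0.17·log₂(0.17) = 0.4346
−0.09·log₂(0.09) = 0.3127
−0.10·log₂(0.10) = 0.3322
Sum ≈ 2.7560 → 2.7560 bits.

2.7560 bits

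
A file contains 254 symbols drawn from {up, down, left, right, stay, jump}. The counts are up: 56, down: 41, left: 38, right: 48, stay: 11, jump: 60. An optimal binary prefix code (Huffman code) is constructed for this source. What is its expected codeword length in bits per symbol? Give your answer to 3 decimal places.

2.543 bits/symbol

Probabilities are the counts divided by 254.
Repeatedly combine the two least-probable nodes; the expected code length is the sum of the merged weights.
merge 11/254 + 19/127 → 49/254
merge 41/254 + 24/127 → 89/254
merge 49/254 + 28/127 → 105/254
merge 30/127 + 89/254 → 149/254
merge 105/254 + 149/254 → 1
L = 49/254 + 89/254 + 105/254 + 149/254 + 1 = 323/127 ≈ 2.543 bits/symbol.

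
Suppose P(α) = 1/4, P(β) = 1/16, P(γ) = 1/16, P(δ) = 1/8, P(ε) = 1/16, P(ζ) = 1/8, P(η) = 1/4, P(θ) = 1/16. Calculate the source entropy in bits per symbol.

Each probability is a power of 1/2, so log₂(1/p) is an integer.
H = Σ p·log₂(1/p) = 1/4·2 + 1/16·4 + 1/16·4 + 1/8·3 + 1/16·4 + 1/8·3 + 1/4·2 + 1/16·4 = 2.75 bits.

2.75 bits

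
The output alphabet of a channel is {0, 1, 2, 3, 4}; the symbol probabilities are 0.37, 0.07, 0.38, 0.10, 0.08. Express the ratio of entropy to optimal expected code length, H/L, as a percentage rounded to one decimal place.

Entropy H = −Σ p log₂ p ≈ 1.9534 bits.
Huffman merges: 7/100+2/25→3/20; 1/10+3/20→1/4; 1/4+37/100→31/50; 19/50+31/50→1. L = 101/50 ≈ 2.0200.
Efficiency = H/L = 1.9534/2.0200 = 96.7%.

96.7%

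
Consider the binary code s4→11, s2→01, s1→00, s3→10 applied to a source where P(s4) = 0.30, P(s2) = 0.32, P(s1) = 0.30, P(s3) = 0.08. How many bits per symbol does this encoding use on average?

L̄ = Σ pᵢ·ℓᵢ = 0.30·2 + 0.32·2 + 0.30·2 + 0.08·2 = 2 bits/symbol.

2 bits/symbol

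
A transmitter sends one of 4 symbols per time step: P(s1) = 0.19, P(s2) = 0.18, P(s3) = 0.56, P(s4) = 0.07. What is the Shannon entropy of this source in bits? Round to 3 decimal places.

H = −Σ pᵢ log₂ pᵢ.
−0.19·log₂(0.19) = 0.4552
−0.18·log₂(0.18) = 0.4453
−0.56·log₂(0.56) = 0.4684
−0.07·log₂(0.07) = 0.2686
Sum ≈ 1.6375 → 1.638 bits.

1.638 bits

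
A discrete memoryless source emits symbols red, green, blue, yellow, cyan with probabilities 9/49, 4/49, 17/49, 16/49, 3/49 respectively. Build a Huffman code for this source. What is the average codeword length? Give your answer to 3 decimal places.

2.122 bits/symbol

Repeatedly combine the two least-probable nodes; the expected code length is the sum of the merged weights.
merge 3/49 + 4/49 → 1/7
merge 1/7 + 9/49 → 16/49
merge 16/49 + 16/49 → 32/49
merge 17/49 + 32/49 → 1
L = 1/7 + 16/49 + 32/49 + 1 = 104/49 ≈ 2.122 bits/symbol.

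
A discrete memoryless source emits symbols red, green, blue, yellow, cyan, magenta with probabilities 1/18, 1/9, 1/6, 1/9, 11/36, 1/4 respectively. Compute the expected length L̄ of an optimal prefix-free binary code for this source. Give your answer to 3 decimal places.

Repeatedly combine the two least-probable nodes; the expected code length is the sum of the merged weights.
merge 1/18 + 1/9 → 1/6
merge 1/9 + 1/6 → 5/18
merge 1/6 + 1/4 → 5/12
merge 5/18 + 11/36 → 7/12
merge 5/12 + 7/12 → 1
L = 1/6 + 5/18 + 5/12 + 7/12 + 1 = 22/9 ≈ 2.444 bits/symbol.

2.444 bits/symbol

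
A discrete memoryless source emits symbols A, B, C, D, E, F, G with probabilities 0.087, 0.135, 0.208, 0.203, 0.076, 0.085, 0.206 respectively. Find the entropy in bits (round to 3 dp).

H = −Σ pᵢ log₂ pᵢ.
−0.087·log₂(0.087) = 0.3065
−0.135·log₂(0.135) = 0.3900
−0.208·log₂(0.208) = 0.4712
−0.203·log₂(0.203) = 0.4670
−0.076·log₂(0.076) = 0.2826
−0.085·log₂(0.085) = 0.3023
−0.206·log₂(0.206) = 0.4695
Sum ≈ 2.6891 → 2.689 bits.

2.689 bits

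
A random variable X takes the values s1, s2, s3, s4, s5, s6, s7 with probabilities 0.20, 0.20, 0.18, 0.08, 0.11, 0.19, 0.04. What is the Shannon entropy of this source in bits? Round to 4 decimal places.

H = −Σ pᵢ log₂ pᵢ.
−0.20·log₂(0.20) = 0.4644
−0.20·log₂(0.20) = 0.4644
−0.18·log₂(0.18) = 0.4453
−0.08·log₂(0.08) = 0.2915
−0.11·log₂(0.11) = 0.3503
−0.19·log₂(0.19) = 0.4552
−0.04·log₂(0.04) = 0.1858
Sum ≈ 2.6569 → 2.6569 bits.

2.6569 bits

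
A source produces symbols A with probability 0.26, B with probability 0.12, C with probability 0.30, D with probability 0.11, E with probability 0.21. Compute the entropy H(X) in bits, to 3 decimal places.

2.217 bits

H = −Σ pᵢ log₂ pᵢ.
−0.26·log₂(0.26) = 0.5053
−0.12·log₂(0.12) = 0.3671
−0.30·log₂(0.30) = 0.5211
−0.11·log₂(0.11) = 0.3503
−0.21·log₂(0.21) = 0.4728
Sum ≈ 2.2166 → 2.217 bits.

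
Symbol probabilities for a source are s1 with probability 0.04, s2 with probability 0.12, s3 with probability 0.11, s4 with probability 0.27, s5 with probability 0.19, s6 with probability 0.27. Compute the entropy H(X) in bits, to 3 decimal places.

2.378 bits

H = −Σ pᵢ log₂ pᵢ.
−0.04·log₂(0.04) = 0.1858
−0.12·log₂(0.12) = 0.3671
−0.11·log₂(0.11) = 0.3503
−0.27·log₂(0.27) = 0.5100
−0.19·log₂(0.19) = 0.4552
−0.27·log₂(0.27) = 0.5100
Sum ≈ 2.3784 → 2.378 bits.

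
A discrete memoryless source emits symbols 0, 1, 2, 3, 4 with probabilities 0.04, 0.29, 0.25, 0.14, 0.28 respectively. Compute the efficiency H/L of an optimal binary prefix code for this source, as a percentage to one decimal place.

Entropy H = −Σ p log₂ p ≈ 2.1150 bits.
Huffman merges: 1/25+7/50→9/50; 9/50+1/4→43/100; 7/25+29/100→57/100; 43/100+57/100→1. L = 109/50 ≈ 2.1800.
Efficiency = H/L = 2.1150/2.1800 = 97.0%.

97.0%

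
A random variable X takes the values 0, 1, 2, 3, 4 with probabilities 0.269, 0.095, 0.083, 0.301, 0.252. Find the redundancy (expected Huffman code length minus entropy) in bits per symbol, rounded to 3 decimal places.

0.025 bits

Entropy H = −Σ p log₂ p ≈ 2.1527 bits.
Huffman merges: 83/1000+19/200→89/500; 89/500+63/250→43/100; 269/1000+301/1000→57/100; 43/100+57/100→1. L = 1089/500 ≈ 2.1780.
L − H = 2.1780 − 2.1527 = 0.025 bits.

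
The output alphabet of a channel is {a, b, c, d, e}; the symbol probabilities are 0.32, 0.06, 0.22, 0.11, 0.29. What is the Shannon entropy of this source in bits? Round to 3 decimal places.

H = −Σ pᵢ log₂ pᵢ.
−0.32·log₂(0.32) = 0.5260
−0.06·log₂(0.06) = 0.2435
−0.22·log₂(0.22) = 0.4806
−0.11·log₂(0.11) = 0.3503
−0.29·log₂(0.29) = 0.5179
Sum ≈ 2.1183 → 2.118 bits.

2.118 bits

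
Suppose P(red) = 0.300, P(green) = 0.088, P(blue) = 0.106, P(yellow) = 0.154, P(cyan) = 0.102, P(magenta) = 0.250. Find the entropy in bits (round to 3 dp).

2.424 bits

H = −Σ pᵢ log₂ pᵢ.
−0.300·log₂(0.300) = 0.5211
−0.088·log₂(0.088) = 0.3086
−0.106·log₂(0.106) = 0.3432
−0.154·log₂(0.154) = 0.4156
−0.102·log₂(0.102) = 0.3359
−0.250·log₂(0.250) = 0.5000
Sum ≈ 2.4244 → 2.424 bits.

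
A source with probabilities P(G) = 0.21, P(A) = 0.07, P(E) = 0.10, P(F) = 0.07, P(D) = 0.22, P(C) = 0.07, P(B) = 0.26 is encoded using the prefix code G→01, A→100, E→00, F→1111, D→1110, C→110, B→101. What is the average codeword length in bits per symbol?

2.98 bits/symbol

L̄ = Σ pᵢ·ℓᵢ = 0.21·2 + 0.07·3 + 0.10·2 + 0.07·4 + 0.22·4 + 0.07·3 + 0.26·3 = 2.98 bits/symbol.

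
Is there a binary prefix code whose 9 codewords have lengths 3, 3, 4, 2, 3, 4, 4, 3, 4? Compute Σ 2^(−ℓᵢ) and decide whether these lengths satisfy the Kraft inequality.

1; yes

With common denominator 2^4 = 16: Σ 2^(−ℓᵢ) = 2/16 + 2/16 + 1/16 + 4/16 + 2/16 + 1/16 + 1/16 + 2/16 + 1/16 = 16/16 = 1.
Kraft's inequality requires Σ ≤ 1; here Σ = 1 ≤ 1, so such a prefix code exists.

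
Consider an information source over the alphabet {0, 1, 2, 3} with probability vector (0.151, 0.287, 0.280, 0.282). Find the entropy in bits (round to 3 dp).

H = −Σ pᵢ log₂ pᵢ.
−0.151·log₂(0.151) = 0.4118
−0.287·log₂(0.287) = 0.5169
−0.280·log₂(0.280) = 0.5142
−0.282·log₂(0.282) = 0.5150
Sum ≈ 1.9579 → 1.958 bits.

1.958 bits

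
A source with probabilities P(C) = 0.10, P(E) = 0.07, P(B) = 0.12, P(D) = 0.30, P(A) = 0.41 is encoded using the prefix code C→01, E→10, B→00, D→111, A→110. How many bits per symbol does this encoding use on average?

2.71 bits/symbol

L̄ = Σ pᵢ·ℓᵢ = 0.10·2 + 0.07·2 + 0.12·2 + 0.30·3 + 0.41·3 = 2.71 bits/symbol.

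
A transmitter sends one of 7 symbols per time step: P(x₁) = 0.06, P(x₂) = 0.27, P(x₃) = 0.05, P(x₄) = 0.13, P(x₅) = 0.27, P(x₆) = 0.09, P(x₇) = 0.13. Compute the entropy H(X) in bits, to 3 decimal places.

H = −Σ pᵢ log₂ pᵢ.
−0.06·log₂(0.06) = 0.2435
−0.27·log₂(0.27) = 0.5100
−0.05·log₂(0.05) = 0.2161
−0.13·log₂(0.13) = 0.3826
−0.27·log₂(0.27) = 0.5100
−0.09·log₂(0.09) = 0.3127
−0.13·log₂(0.13) = 0.3826
Sum ≈ 2.5576 → 2.558 bits.

2.558 bits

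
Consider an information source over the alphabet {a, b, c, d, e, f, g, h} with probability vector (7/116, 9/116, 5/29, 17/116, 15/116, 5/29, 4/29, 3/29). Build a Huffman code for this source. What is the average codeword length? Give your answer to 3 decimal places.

2.966 bits/symbol

Repeatedly combine the two least-probable nodes; the expected code length is the sum of the merged weights.
merge 7/116 + 9/116 → 4/29
merge 3/29 + 15/116 → 27/116
merge 4/29 + 4/29 → 8/29
merge 17/116 + 5/29 → 37/116
merge 5/29 + 27/116 → 47/116
merge 8/29 + 37/116 → 69/116
merge 47/116 + 69/116 → 1
L = 4/29 + 27/116 + 8/29 + 37/116 + 47/116 + 69/116 + 1 = 86/29 ≈ 2.966 bits/symbol.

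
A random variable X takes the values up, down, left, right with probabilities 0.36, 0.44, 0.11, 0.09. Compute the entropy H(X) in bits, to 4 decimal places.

1.7147 bits

H = −Σ pᵢ log₂ pᵢ.
−0.36·log₂(0.36) = 0.5306
−0.44·log₂(0.44) = 0.5211
−0.11·log₂(0.11) = 0.3503
−0.09·log₂(0.09) = 0.3127
Sum ≈ 1.7147 → 1.7147 bits.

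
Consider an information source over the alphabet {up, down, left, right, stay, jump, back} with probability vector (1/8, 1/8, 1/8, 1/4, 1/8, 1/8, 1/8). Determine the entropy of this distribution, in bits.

2.75 bits

Each probability is a power of 1/2, so log₂(1/p) is an integer.
H = Σ p·log₂(1/p) = 1/8·3 + 1/8·3 + 1/8·3 + 1/4·2 + 1/8·3 + 1/8·3 + 1/8·3 = 2.75 bits.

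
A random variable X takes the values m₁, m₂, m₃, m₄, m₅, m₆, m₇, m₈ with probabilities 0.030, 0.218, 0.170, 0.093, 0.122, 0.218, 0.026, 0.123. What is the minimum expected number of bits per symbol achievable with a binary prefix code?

Repeatedly combine the two least-probable nodes; the expected code length is the sum of the merged weights.
merge 13/500 + 3/100 → 7/125
merge 7/125 + 93/1000 → 149/1000
merge 61/500 + 123/1000 → 49/200
merge 149/1000 + 17/100 → 319/1000
merge 109/500 + 109/500 → 109/250
merge 49/200 + 319/1000 → 141/250
merge 109/250 + 141/250 → 1
L = 7/125 + 149/1000 + 49/200 + 319/1000 + 109/250 + 141/250 + 1 = 2769/1000 = 2.769 bits/symbol.

2.769 bits/symbol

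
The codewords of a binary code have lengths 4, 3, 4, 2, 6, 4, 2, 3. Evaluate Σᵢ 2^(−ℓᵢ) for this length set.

With common denominator 2^6 = 64: Σ 2^(−ℓᵢ) = 4/64 + 8/64 + 4/64 + 16/64 + 1/64 + 4/64 + 16/64 + 8/64 = 61/64 = 0.953125.

0.953125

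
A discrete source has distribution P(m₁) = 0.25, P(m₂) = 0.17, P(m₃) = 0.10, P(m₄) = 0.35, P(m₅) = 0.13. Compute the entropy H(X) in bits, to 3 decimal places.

2.180 bits

H = −Σ pᵢ log₂ pᵢ.
−0.25·log₂(0.25) = 0.5000
−0.17·log₂(0.17) = 0.4346
−0.10·log₂(0.10) = 0.3322
−0.35·log₂(0.35) = 0.5301
−0.13·log₂(0.13) = 0.3826
Sum ≈ 2.1795 → 2.180 bits.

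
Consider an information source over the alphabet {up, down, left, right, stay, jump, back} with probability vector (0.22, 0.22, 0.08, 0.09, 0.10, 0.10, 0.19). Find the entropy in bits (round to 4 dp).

H = −Σ pᵢ log₂ pᵢ.
−0.22·log₂(0.22) = 0.4806
−0.22·log₂(0.22) = 0.4806
−0.08·log₂(0.08) = 0.2915
−0.09·log₂(0.09) = 0.3127
−0.10·log₂(0.10) = 0.3322
−0.10·log₂(0.10) = 0.3322
−0.19·log₂(0.19) = 0.4552
Sum ≈ 2.6849 → 2.6849 bits.

2.6849 bits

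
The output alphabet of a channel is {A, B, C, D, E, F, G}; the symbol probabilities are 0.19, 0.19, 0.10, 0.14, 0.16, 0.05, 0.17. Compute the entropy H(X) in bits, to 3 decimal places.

2.713 bits

H = −Σ pᵢ log₂ pᵢ.
−0.19·log₂(0.19) = 0.4552
−0.19·log₂(0.19) = 0.4552
−0.10·log₂(0.10) = 0.3322
−0.14·log₂(0.14) = 0.3971
−0.16·log₂(0.16) = 0.4230
−0.05·log₂(0.05) = 0.2161
−0.17·log₂(0.17) = 0.4346
Sum ≈ 2.7135 → 2.713 bits.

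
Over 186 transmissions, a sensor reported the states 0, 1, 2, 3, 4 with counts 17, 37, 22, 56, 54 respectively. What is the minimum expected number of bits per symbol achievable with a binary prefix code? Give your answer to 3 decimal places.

Probabilities are the counts divided by 186.
Repeatedly combine the two least-probable nodes; the expected code length is the sum of the merged weights.
merge 17/186 + 11/93 → 13/62
merge 37/186 + 13/62 → 38/93
merge 9/31 + 28/93 → 55/93
merge 38/93 + 55/93 → 1
L = 13/62 + 38/93 + 55/93 + 1 = 137/62 ≈ 2.210 bits/symbol.

2.210 bits/symbol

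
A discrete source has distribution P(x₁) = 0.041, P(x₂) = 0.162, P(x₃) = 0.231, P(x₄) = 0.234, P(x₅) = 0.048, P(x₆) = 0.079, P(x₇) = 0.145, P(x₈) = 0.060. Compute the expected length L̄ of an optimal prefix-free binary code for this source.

Repeatedly combine the two least-probable nodes; the expected code length is the sum of the merged weights.
merge 41/1000 + 6/125 → 89/1000
merge 3/50 + 79/1000 → 139/1000
merge 89/1000 + 139/1000 → 57/250
merge 29/200 + 81/500 → 307/1000
merge 57/250 + 231/1000 → 459/1000
merge 117/500 + 307/1000 → 541/1000
merge 459/1000 + 541/1000 → 1
L = 89/1000 + 139/1000 + 57/250 + 307/1000 + 459/1000 + 541/1000 + 1 = 2763/1000 = 2.763 bits/symbol.

2.763 bits/symbol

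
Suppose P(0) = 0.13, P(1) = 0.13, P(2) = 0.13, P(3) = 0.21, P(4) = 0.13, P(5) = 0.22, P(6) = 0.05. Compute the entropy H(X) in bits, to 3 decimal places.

H = −Σ pᵢ log₂ pᵢ.
−0.13·log₂(0.13) = 0.3826
−0.13·log₂(0.13) = 0.3826
−0.13·log₂(0.13) = 0.3826
−0.21·log₂(0.21) = 0.4728
−0.13·log₂(0.13) = 0.3826
−0.22·log₂(0.22) = 0.4806
−0.05·log₂(0.05) = 0.2161
Sum ≈ 2.7001 → 2.700 bits.

2.700 bits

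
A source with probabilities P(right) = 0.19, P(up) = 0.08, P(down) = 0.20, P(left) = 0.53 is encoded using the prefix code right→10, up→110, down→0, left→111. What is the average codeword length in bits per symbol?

L̄ = Σ pᵢ·ℓᵢ = 0.19·2 + 0.08·3 + 0.20·1 + 0.53·3 = 2.41 bits/symbol.

2.41 bits/symbol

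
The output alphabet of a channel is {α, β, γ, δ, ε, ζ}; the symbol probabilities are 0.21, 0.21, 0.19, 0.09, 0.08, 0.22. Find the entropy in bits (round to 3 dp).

H = −Σ pᵢ log₂ pᵢ.
−0.21·log₂(0.21) = 0.4728
−0.21·log₂(0.21) = 0.4728
−0.19·log₂(0.19) = 0.4552
−0.09·log₂(0.09) = 0.3127
−0.08·log₂(0.08) = 0.2915
−0.22·log₂(0.22) = 0.4806
Sum ≈ 2.4856 → 2.486 bits.

2.486 bits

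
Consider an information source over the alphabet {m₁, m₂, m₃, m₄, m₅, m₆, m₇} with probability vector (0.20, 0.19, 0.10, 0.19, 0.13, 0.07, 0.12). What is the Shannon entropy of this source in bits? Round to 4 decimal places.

2.7253 bits

H = −Σ pᵢ log₂ pᵢ.
−0.20·log₂(0.20) = 0.4644
−0.19·log₂(0.19) = 0.4552
−0.10·log₂(0.10) = 0.3322
−0.19·log₂(0.19) = 0.4552
−0.13·log₂(0.13) = 0.3826
−0.07·log₂(0.07) = 0.2686
−0.12·log₂(0.12) = 0.3671
Sum ≈ 2.7253 → 2.7253 bits.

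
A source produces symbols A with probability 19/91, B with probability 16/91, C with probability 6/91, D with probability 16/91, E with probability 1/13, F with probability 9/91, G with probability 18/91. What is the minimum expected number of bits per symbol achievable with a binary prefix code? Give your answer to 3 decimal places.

Repeatedly combine the two least-probable nodes; the expected code length is the sum of the merged weights.
merge 6/91 + 1/13 → 1/7
merge 9/91 + 1/7 → 22/91
merge 16/91 + 16/91 → 32/91
merge 18/91 + 19/91 → 37/91
merge 22/91 + 32/91 → 54/91
merge 37/91 + 54/91 → 1
L = 1/7 + 22/91 + 32/91 + 37/91 + 54/91 + 1 = 249/91 ≈ 2.736 bits/symbol.

2.736 bits/symbol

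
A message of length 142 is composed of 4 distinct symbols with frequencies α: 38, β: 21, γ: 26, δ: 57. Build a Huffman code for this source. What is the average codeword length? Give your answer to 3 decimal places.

Probabilities are the counts divided by 142.
Repeatedly combine the two least-probable nodes; the expected code length is the sum of the merged weights.
merge 21/142 + 13/71 → 47/142
merge 19/71 + 47/142 → 85/142
merge 57/142 + 85/142 → 1
L = 47/142 + 85/142 + 1 = 137/71 ≈ 1.930 bits/symbol.

1.930 bits/symbol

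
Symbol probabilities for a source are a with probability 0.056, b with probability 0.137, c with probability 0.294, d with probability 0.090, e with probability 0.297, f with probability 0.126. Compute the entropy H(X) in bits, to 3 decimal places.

2.354 bits

H = −Σ pᵢ log₂ pᵢ.
−0.056·log₂(0.056) = 0.2329
−0.137·log₂(0.137) = 0.3929
−0.294·log₂(0.294) = 0.5192
−0.090·log₂(0.090) = 0.3127
−0.297·log₂(0.297) = 0.5202
−0.126·log₂(0.126) = 0.3766
Sum ≈ 2.3544 → 2.354 bits.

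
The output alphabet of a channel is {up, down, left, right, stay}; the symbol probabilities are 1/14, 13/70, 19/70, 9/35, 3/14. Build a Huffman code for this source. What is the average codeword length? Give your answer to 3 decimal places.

Repeatedly combine the two least-probable nodes; the expected code length is the sum of the merged weights.
merge 1/14 + 13/70 → 9/35
merge 3/14 + 9/35 → 33/70
merge 9/35 + 19/70 → 37/70
merge 33/70 + 37/70 → 1
L = 9/35 + 33/70 + 37/70 + 1 = 79/35 ≈ 2.257 bits/symbol.

2.257 bits/symbol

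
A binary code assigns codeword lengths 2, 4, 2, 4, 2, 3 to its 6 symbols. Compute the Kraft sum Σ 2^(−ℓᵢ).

With common denominator 2^4 = 16: Σ 2^(−ℓᵢ) = 4/16 + 1/16 + 4/16 + 1/16 + 4/16 + 2/16 = 16/16 = 1.

1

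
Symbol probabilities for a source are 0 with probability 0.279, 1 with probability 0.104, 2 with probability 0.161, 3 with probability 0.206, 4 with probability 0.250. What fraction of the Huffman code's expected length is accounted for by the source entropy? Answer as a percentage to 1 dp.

Entropy H = −Σ p log₂ p ≈ 2.2472 bits.
Huffman merges: 13/125+161/1000→53/200; 103/500+1/4→57/125; 53/200+279/1000→68/125; 57/125+68/125→1. L = 453/200 ≈ 2.2650.
Efficiency = H/L = 2.2472/2.2650 = 99.2%.

99.2%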